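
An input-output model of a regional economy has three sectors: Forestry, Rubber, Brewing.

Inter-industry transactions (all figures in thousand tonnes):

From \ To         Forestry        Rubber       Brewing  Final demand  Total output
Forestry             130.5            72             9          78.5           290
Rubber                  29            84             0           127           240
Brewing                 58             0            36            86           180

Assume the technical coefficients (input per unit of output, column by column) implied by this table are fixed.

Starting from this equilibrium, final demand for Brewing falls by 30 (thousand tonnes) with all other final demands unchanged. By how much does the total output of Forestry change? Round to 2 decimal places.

Technical coefficients a_ij = z_ij / X_j:
  a_11 = 130.5/290 = 0.45, a_21 = 29/290 = 0.10, a_31 = 58/290 = 0.20
  a_12 = 72/240 = 0.30, a_22 = 84/240 = 0.35, a_32 = 0/240 = 0.00
  a_13 = 9/180 = 0.05, a_23 = 0/180 = 0.00, a_33 = 36/180 = 0.20
I − A =
  [   0.55    -0.30    -0.05]
  [  -0.10     0.65     0.00]
  [  -0.20     0.00     0.80]
Cofactors of I−A, C_ij = (−1)^(i+j)·(minor ij) (rows/columns in the sector order above):
  C_11 = (0.65)(0.80) − (0.00)(0.00) = 0.5200
  C_12 = −[(-0.10)(0.80) − (0.00)(-0.20)] = 0.0800
  C_13 = (-0.10)(0.00) − (0.65)(-0.20) = 0.1300
  C_21 = −[(-0.30)(0.80) − (-0.05)(0.00)] = 0.2400
  C_22 = (0.55)(0.80) − (-0.05)(-0.20) = 0.4300
  C_23 = −[(0.55)(0.00) − (-0.30)(-0.20)] = 0.0600
  C_31 = (-0.30)(0.00) − (-0.05)(0.65) = 0.0325
  C_32 = −[(0.55)(0.00) − (-0.05)(-0.10)] = 0.0050
  C_33 = (0.55)(0.65) − (-0.30)(-0.10) = 0.3275
det(I−A) = Σ_j (I−A)_1j·C_1j = (0.55)(0.5200) + (-0.30)(0.0800) + (-0.05)(0.1300) = 0.2555
adj(I−A) = Cᵀ =
  [ 0.5200   0.2400   0.0325]
  [ 0.0800   0.4300   0.0050]
  [ 0.1300   0.0600   0.3275]
(I − A)⁻¹ = adj(I−A) / det(I−A) ≈
  [   2.0352     0.9393     0.1272]
  [   0.3131     1.6830     0.0196]
  [   0.5088     0.2348     1.2818]
Δx = (I − A)⁻¹ Δd with Δd having -30 in the Brewing component and 0 elsewhere.
So Δx_1 = L_13 · (-30), where L_13 = adj(I−A)_13 / det(I−A) = 0.0325 / 0.2555.
Δx_1 = 0.0325 × (-30) / 0.2555 = -0.975 / 0.2555 ≈ -3.82.

Δx_1 = -3.82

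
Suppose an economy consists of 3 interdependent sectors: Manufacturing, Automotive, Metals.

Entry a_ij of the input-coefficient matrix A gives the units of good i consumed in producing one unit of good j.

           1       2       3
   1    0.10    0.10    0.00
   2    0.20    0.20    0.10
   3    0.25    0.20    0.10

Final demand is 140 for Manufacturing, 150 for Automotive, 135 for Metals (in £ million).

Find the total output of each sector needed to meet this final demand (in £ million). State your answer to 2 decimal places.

I − A =
  [   0.90    -0.10     0.00]
  [  -0.20     0.80    -0.10]
  [  -0.25    -0.20     0.90]
Cofactors of I−A, C_ij = (−1)^(i+j)·(minor ij) (rows/columns in the sector order above):
  C_11 = (0.80)(0.90) − (-0.10)(-0.20) = 0.7000
  C_12 = −[(-0.20)(0.90) − (-0.10)(-0.25)] = 0.2050
  C_13 = (-0.20)(-0.20) − (0.80)(-0.25) = 0.2400
  C_21 = −[(-0.10)(0.90) − (0.00)(-0.20)] = 0.0900
  C_22 = (0.90)(0.90) − (0.00)(-0.25) = 0.8100
  C_23 = −[(0.90)(-0.20) − (-0.10)(-0.25)] = 0.2050
  C_31 = (-0.10)(-0.10) − (0.00)(0.80) = 0.0100
  C_32 = −[(0.90)(-0.10) − (0.00)(-0.20)] = 0.0900
  C_33 = (0.90)(0.80) − (-0.10)(-0.20) = 0.7000
det(I−A) = Σ_j (I−A)_1j·C_1j = (0.90)(0.7000) + (-0.10)(0.2050) + (0.00)(0.2400) = 0.6095
adj(I−A) = Cᵀ =
  [ 0.7000   0.0900   0.0100]
  [ 0.2050   0.8100   0.0900]
  [ 0.2400   0.2050   0.7000]
(I − A)⁻¹ = adj(I−A) / det(I−A) ≈
  [   1.1485     0.1477     0.0164]
  [   0.3363     1.3290     0.1477]
  [   0.3938     0.3363     1.1485]
x = (I − A)⁻¹ d = adj(I−A)·d / det(I−A), with det(I−A) = 0.6095:
  x_1 = (0.7000·140 + 0.0900·150 + 0.0100·135) / 0.6095 = 112.85 / 0.6095 ≈ 185.15
  x_2 = (0.2050·140 + 0.8100·150 + 0.0900·135) / 0.6095 = 162.35 / 0.6095 ≈ 266.37
  x_3 = (0.2400·140 + 0.2050·150 + 0.7000·135) / 0.6095 = 158.85 / 0.6095 ≈ 260.62

x_1 = 185.15, x_2 = 266.37, x_3 = 260.62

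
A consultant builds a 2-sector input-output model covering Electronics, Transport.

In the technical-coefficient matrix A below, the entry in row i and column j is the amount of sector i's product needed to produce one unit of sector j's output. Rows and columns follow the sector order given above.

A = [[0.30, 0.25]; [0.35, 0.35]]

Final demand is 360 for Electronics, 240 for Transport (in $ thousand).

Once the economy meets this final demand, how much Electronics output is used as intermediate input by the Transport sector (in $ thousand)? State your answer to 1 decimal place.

I − A =
  [   0.70    -0.25]
  [  -0.35     0.65]
det(I−A) = (0.70)(0.65) − (-0.25)(-0.35) = 0.3675
adj(I−A) = [[0.65, 0.25], [0.35, 0.70]]
(I − A)⁻¹ = adj(I−A) / det(I−A) ≈
  [   1.7687     0.6803]
  [   0.9524     1.9048]
First solve x = (I − A)⁻¹ d = adj(I−A)·d / det(I−A); in particular x_2 = (0.35·360 + 0.70·240) / 0.3675 = 294.00 / 0.3675 = 800.000.
Intermediate flow from 1 to 2: z_12 = a_12 · x_2 = 0.25 × 294.00 / 0.3675 = 73.50 / 0.3675 = 200.0.

z_12 = 200.0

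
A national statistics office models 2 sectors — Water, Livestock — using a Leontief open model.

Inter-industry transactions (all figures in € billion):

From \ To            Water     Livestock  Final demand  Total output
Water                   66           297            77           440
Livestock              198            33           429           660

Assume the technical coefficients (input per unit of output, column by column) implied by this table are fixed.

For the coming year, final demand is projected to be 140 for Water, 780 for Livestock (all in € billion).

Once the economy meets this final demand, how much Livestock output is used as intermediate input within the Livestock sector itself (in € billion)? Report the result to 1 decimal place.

z_LL = 60.0

Technical coefficients a_ij = z_ij / X_j:
  a_WW = 66/440 = 0.15, a_LW = 198/440 = 0.45
  a_WL = 297/660 = 0.45, a_LL = 33/660 = 0.05
I − A =
  [   0.85    -0.45]
  [  -0.45     0.95]
det(I−A) = (0.85)(0.95) − (-0.45)(-0.45) = 0.6050
adj(I−A) = [[0.95, 0.45], [0.45, 0.85]]
(I − A)⁻¹ = adj(I−A) / det(I−A) ≈
  [   1.5702     0.7438]
  [   0.7438     1.4050]
First solve x = (I − A)⁻¹ d = adj(I−A)·d / det(I−A); in particular x_L = (0.45·140 + 0.85·780) / 0.6050 = 726.00 / 0.6050 = 1200.000.
Intermediate flow from L to L: z_LL = a_LL · x_L = 0.05 × 726.00 / 0.6050 = 36.30 / 0.6050 = 60.0.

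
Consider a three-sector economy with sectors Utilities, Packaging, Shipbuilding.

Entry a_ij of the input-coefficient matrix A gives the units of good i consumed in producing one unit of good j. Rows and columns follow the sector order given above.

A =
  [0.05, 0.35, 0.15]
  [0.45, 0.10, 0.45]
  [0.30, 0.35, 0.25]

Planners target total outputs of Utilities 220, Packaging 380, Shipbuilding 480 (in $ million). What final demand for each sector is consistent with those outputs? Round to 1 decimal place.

I − A =
  [   0.95    -0.35    -0.15]
  [  -0.45     0.90    -0.45]
  [  -0.30    -0.35     0.75]
d = (I − A) x:
  d_U = (+0.95)·220 + (-0.35)·380 + (-0.15)·480 = 4.0
  d_P = (-0.45)·220 + (+0.90)·380 + (-0.45)·480 = 27.0
  d_S = (-0.30)·220 + (-0.35)·380 + (+0.75)·480 = 161.0

d_U = 4.0, d_P = 27.0, d_S = 161.0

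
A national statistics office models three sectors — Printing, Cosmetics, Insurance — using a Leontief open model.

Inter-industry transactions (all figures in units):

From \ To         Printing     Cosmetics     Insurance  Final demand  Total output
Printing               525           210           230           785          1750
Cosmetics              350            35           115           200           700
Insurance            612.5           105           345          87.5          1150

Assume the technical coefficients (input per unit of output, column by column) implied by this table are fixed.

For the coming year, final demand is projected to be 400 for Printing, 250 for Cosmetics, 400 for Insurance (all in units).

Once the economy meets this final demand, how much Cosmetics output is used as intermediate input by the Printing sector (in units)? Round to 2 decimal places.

Technical coefficients a_ij = z_ij / X_j:
  a_11 = 525/1750 = 0.30, a_21 = 350/1750 = 0.20, a_31 = 612.5/1750 = 0.35
  a_12 = 210/700 = 0.30, a_22 = 35/700 = 0.05, a_32 = 105/700 = 0.15
  a_13 = 230/1150 = 0.20, a_23 = 115/1150 = 0.10, a_33 = 345/1150 = 0.30
I − A =
  [   0.70    -0.30    -0.20]
  [  -0.20     0.95    -0.10]
  [  -0.35    -0.15     0.70]
Cofactors of I−A, C_ij = (−1)^(i+j)·(minor ij) (rows/columns in the sector order above):
  C_11 = (0.95)(0.70) − (-0.10)(-0.15) = 0.6500
  C_12 = −[(-0.20)(0.70) − (-0.10)(-0.35)] = 0.1750
  C_13 = (-0.20)(-0.15) − (0.95)(-0.35) = 0.3625
  C_21 = −[(-0.30)(0.70) − (-0.20)(-0.15)] = 0.2400
  C_22 = (0.70)(0.70) − (-0.20)(-0.35) = 0.4200
  C_23 = −[(0.70)(-0.15) − (-0.30)(-0.35)] = 0.2100
  C_31 = (-0.30)(-0.10) − (-0.20)(0.95) = 0.2200
  C_32 = −[(0.70)(-0.10) − (-0.20)(-0.20)] = 0.1100
  C_33 = (0.70)(0.95) − (-0.30)(-0.20) = 0.6050
det(I−A) = Σ_j (I−A)_1j·C_1j = (0.70)(0.6500) + (-0.30)(0.1750) + (-0.20)(0.3625) = 0.3300
adj(I−A) = Cᵀ =
  [ 0.6500   0.2400   0.2200]
  [ 0.1750   0.4200   0.1100]
  [ 0.3625   0.2100   0.6050]
(I − A)⁻¹ = adj(I−A) / det(I−A) ≈
  [   1.9697     0.7273     0.6667]
  [   0.5303     1.2727     0.3333]
  [   1.0985     0.6364     1.8333]
First solve x = (I − A)⁻¹ d = adj(I−A)·d / det(I−A); in particular x_1 = (0.6500·400 + 0.2400·250 + 0.2200·400) / 0.3300 = 408.00 / 0.3300 ≈ 1236.3636.
Intermediate flow from 2 to 1: z_21 = a_21 · x_1 = 0.20 × 408.00 / 0.3300 = 81.60 / 0.3300 ≈ 247.27.

z_21 = 247.27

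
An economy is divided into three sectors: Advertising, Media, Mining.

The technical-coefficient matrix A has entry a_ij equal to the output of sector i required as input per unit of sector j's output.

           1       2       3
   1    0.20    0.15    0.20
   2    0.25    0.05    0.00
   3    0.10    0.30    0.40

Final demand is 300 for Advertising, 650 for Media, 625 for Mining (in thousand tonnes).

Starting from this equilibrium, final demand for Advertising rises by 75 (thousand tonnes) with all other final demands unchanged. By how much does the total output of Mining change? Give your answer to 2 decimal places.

I − A =
  [   0.80    -0.15    -0.20]
  [  -0.25     0.95     0.00]
  [  -0.10    -0.30     0.60]
Cofactors of I−A, C_ij = (−1)^(i+j)·(minor ij) (rows/columns in the sector order above):
  C_11 = (0.95)(0.60) − (0.00)(-0.30) = 0.5700
  C_12 = −[(-0.25)(0.60) − (0.00)(-0.10)] = 0.1500
  C_13 = (-0.25)(-0.30) − (0.95)(-0.10) = 0.1700
  C_21 = −[(-0.15)(0.60) − (-0.20)(-0.30)] = 0.1500
  C_22 = (0.80)(0.60) − (-0.20)(-0.10) = 0.4600
  C_23 = −[(0.80)(-0.30) − (-0.15)(-0.10)] = 0.2550
  C_31 = (-0.15)(0.00) − (-0.20)(0.95) = 0.1900
  C_32 = −[(0.80)(0.00) − (-0.20)(-0.25)] = 0.0500
  C_33 = (0.80)(0.95) − (-0.15)(-0.25) = 0.7225
det(I−A) = Σ_j (I−A)_1j·C_1j = (0.80)(0.5700) + (-0.15)(0.1500) + (-0.20)(0.1700) = 0.3995
adj(I−A) = Cᵀ =
  [ 0.5700   0.1500   0.1900]
  [ 0.1500   0.4600   0.0500]
  [ 0.1700   0.2550   0.7225]
(I − A)⁻¹ = adj(I−A) / det(I−A) ≈
  [   1.4268     0.3755     0.4756]
  [   0.3755     1.1514     0.1252]
  [   0.4255     0.6383     1.8085]
Δx = (I − A)⁻¹ Δd with Δd having +75 in the Advertising component and 0 elsewhere.
So Δx_3 = L_31 · (+75), where L_31 = adj(I−A)_31 / det(I−A) = 0.1700 / 0.3995.
Δx_3 = 0.1700 × (+75) / 0.3995 = 12.75 / 0.3995 ≈ 31.91.

Δx_3 = 31.91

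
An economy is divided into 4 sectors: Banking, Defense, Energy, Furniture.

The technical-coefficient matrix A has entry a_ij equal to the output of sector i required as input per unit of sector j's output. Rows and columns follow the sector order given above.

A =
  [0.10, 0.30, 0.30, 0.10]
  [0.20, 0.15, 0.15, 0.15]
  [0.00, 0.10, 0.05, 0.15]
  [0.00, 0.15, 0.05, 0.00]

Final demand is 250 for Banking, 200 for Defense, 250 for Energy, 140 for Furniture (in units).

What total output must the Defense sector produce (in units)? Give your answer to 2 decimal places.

I − A =
  [   0.90    -0.30    -0.30    -0.10]
  [  -0.20     0.85    -0.15    -0.15]
  [   0.00    -0.10     0.95    -0.15]
  [   0.00    -0.15    -0.05     1.00]
Compute the cofactors C_ij = (−1)^(i+j)·(3×3 minor ij) of I−A; the adjugate is their transpose:
adj(I−A) = Cᵀ =
  [ 0.760625   0.334250   0.302000   0.171500]
  [ 0.188500   0.848250   0.202750   0.176500]
  [ 0.024500   0.110250   0.681750   0.121250]
  [ 0.029500   0.132750   0.064500   0.650250]
det(I−A) = Σ_j (I−A)_1j·C_1j = (0.90)(0.760625) + (-0.30)(0.188500) + (-0.30)(0.024500) + (-0.10)(0.029500) = 0.6177125
(I − A)⁻¹ = adj(I−A) / det(I−A) ≈
  [   1.2314     0.5411     0.4889     0.2776]
  [   0.3052     1.3732     0.3282     0.2857]
  [   0.0397     0.1785     1.1037     0.1963]
  [   0.0478     0.2149     0.1044     1.0527]
x = (I − A)⁻¹ d = adj(I−A)·d / det(I−A), with det(I−A) = 0.6177125:
  x_B = (0.760625·250 + 0.334250·200 + 0.302000·250 + 0.171500·140) / 0.6177125 = 356.51625 / 0.6177125 ≈ 577.16
  x_D = (0.188500·250 + 0.848250·200 + 0.202750·250 + 0.176500·140) / 0.6177125 = 292.1725 / 0.6177125 ≈ 472.99
  x_E = (0.024500·250 + 0.110250·200 + 0.681750·250 + 0.121250·140) / 0.6177125 = 215.5875 / 0.6177125 ≈ 349.01
  x_F = (0.029500·250 + 0.132750·200 + 0.064500·250 + 0.650250·140) / 0.6177125 = 141.085 / 0.6177125 ≈ 228.40

x_D = 472.99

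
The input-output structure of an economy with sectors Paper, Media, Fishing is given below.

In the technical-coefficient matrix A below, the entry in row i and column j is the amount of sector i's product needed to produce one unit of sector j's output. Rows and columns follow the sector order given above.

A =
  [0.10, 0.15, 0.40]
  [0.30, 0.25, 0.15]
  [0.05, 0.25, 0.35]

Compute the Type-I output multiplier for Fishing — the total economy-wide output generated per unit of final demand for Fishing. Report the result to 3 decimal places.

I − A =
  [   0.90    -0.15    -0.40]
  [  -0.30     0.75    -0.15]
  [  -0.05    -0.25     0.65]
Cofactors of I−A, C_ij = (−1)^(i+j)·(minor ij) (rows/columns in the sector order above):
  C_11 = (0.75)(0.65) − (-0.15)(-0.25) = 0.4500
  C_12 = −[(-0.30)(0.65) − (-0.15)(-0.05)] = 0.2025
  C_13 = (-0.30)(-0.25) − (0.75)(-0.05) = 0.1125
  C_21 = −[(-0.15)(0.65) − (-0.40)(-0.25)] = 0.1975
  C_22 = (0.90)(0.65) − (-0.40)(-0.05) = 0.5650
  C_23 = −[(0.90)(-0.25) − (-0.15)(-0.05)] = 0.2325
  C_31 = (-0.15)(-0.15) − (-0.40)(0.75) = 0.3225
  C_32 = −[(0.90)(-0.15) − (-0.40)(-0.30)] = 0.2550
  C_33 = (0.90)(0.75) − (-0.15)(-0.30) = 0.6300
det(I−A) = Σ_j (I−A)_1j·C_1j = (0.90)(0.4500) + (-0.15)(0.2025) + (-0.40)(0.1125) = 0.329625
adj(I−A) = Cᵀ =
  [ 0.4500   0.1975   0.3225]
  [ 0.2025   0.5650   0.2550]
  [ 0.1125   0.2325   0.6300]
(I − A)⁻¹ = adj(I−A) / det(I−A) ≈
  [   1.3652     0.5992     0.9784]
  [   0.6143     1.7141     0.7736]
  [   0.3413     0.7053     1.9113]
The output multiplier for sector j is the column-j sum of the Leontief inverse (I − A)⁻¹ = adj(I−A) / det(I−A).
Column F of adj(I−A): (0.3225, 0.2550, 0.6300); det(I−A) = 0.329625.
m_F = (0.3225 + 0.2550 + 0.6300) / 0.329625 = 1.2075 / 0.329625 ≈ 3.663.

m_F = 3.663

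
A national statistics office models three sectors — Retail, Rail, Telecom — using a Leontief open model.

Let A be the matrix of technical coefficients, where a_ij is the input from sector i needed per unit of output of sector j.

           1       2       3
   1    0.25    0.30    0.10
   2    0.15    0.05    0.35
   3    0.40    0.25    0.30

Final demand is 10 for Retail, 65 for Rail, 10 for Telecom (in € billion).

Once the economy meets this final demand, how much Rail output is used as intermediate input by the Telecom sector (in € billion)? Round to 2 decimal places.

z_23 = 33.95

I − A =
  [   0.75    -0.30    -0.10]
  [  -0.15     0.95    -0.35]
  [  -0.40    -0.25     0.70]
Cofactors of I−A, C_ij = (−1)^(i+j)·(minor ij) (rows/columns in the sector order above):
  C_11 = (0.95)(0.70) − (-0.35)(-0.25) = 0.5775
  C_12 = −[(-0.15)(0.70) − (-0.35)(-0.40)] = 0.2450
  C_13 = (-0.15)(-0.25) − (0.95)(-0.40) = 0.4175
  C_21 = −[(-0.30)(0.70) − (-0.10)(-0.25)] = 0.2350
  C_22 = (0.75)(0.70) − (-0.10)(-0.40) = 0.4850
  C_23 = −[(0.75)(-0.25) − (-0.30)(-0.40)] = 0.3075
  C_31 = (-0.30)(-0.35) − (-0.10)(0.95) = 0.2000
  C_32 = −[(0.75)(-0.35) − (-0.10)(-0.15)] = 0.2775
  C_33 = (0.75)(0.95) − (-0.30)(-0.15) = 0.6675
det(I−A) = Σ_j (I−A)_1j·C_1j = (0.75)(0.5775) + (-0.30)(0.2450) + (-0.10)(0.4175) = 0.317875
adj(I−A) = Cᵀ =
  [ 0.5775   0.2350   0.2000]
  [ 0.2450   0.4850   0.2775]
  [ 0.4175   0.3075   0.6675]
(I − A)⁻¹ = adj(I−A) / det(I−A) ≈
  [   1.8168     0.7393     0.6292]
  [   0.7707     1.5258     0.8730]
  [   1.3134     0.9674     2.0999]
First solve x = (I − A)⁻¹ d = adj(I−A)·d / det(I−A); in particular x_3 = (0.4175·10 + 0.3075·65 + 0.6675·10) / 0.317875 = 30.8375 / 0.317875 ≈ 97.0114.
Intermediate flow from 2 to 3: z_23 = a_23 · x_3 = 0.35 × 30.8375 / 0.317875 = 10.793125 / 0.317875 ≈ 33.95.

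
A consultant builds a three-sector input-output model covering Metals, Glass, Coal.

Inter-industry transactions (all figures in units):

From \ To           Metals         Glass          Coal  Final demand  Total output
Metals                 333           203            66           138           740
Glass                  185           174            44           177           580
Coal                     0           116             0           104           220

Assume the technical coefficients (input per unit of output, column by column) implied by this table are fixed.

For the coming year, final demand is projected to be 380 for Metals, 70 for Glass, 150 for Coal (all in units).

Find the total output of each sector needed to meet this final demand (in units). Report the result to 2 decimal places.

Technical coefficients a_ij = z_ij / X_j:
  a_11 = 333/740 = 0.45, a_21 = 185/740 = 0.25, a_31 = 0/740 = 0.00
  a_12 = 203/580 = 0.35, a_22 = 174/580 = 0.30, a_32 = 116/580 = 0.20
  a_13 = 66/220 = 0.30, a_23 = 44/220 = 0.20, a_33 = 0/220 = 0.00
I − A =
  [   0.55    -0.35    -0.30]
  [  -0.25     0.70    -0.20]
  [   0.00    -0.20     1.00]
Cofactors of I−A, C_ij = (−1)^(i+j)·(minor ij) (rows/columns in the sector order above):
  C_11 = (0.70)(1.00) − (-0.20)(-0.20) = 0.6600
  C_12 = −[(-0.25)(1.00) − (-0.20)(0.00)] = 0.2500
  C_13 = (-0.25)(-0.20) − (0.70)(0.00) = 0.0500
  C_21 = −[(-0.35)(1.00) − (-0.30)(-0.20)] = 0.4100
  C_22 = (0.55)(1.00) − (-0.30)(0.00) = 0.5500
  C_23 = −[(0.55)(-0.20) − (-0.35)(0.00)] = 0.1100
  C_31 = (-0.35)(-0.20) − (-0.30)(0.70) = 0.2800
  C_32 = −[(0.55)(-0.20) − (-0.30)(-0.25)] = 0.1850
  C_33 = (0.55)(0.70) − (-0.35)(-0.25) = 0.2975
det(I−A) = Σ_j (I−A)_1j·C_1j = (0.55)(0.6600) + (-0.35)(0.2500) + (-0.30)(0.0500) = 0.2605
adj(I−A) = Cᵀ =
  [ 0.6600   0.4100   0.2800]
  [ 0.2500   0.5500   0.1850]
  [ 0.0500   0.1100   0.2975]
(I − A)⁻¹ = adj(I−A) / det(I−A) ≈
  [   2.5336     1.5739     1.0749]
  [   0.9597     2.1113     0.7102]
  [   0.1919     0.4223     1.1420]
x = (I − A)⁻¹ d = adj(I−A)·d / det(I−A), with det(I−A) = 0.2605:
  x_1 = (0.6600·380 + 0.4100·70 + 0.2800·150) / 0.2605 = 321.50 / 0.2605 ≈ 1234.17
  x_2 = (0.2500·380 + 0.5500·70 + 0.1850·150) / 0.2605 = 161.25 / 0.2605 ≈ 619.00
  x_3 = (0.0500·380 + 0.1100·70 + 0.2975·150) / 0.2605 = 71.325 / 0.2605 ≈ 273.80

x_1 = 1234.17, x_2 = 619.00, x_3 = 273.80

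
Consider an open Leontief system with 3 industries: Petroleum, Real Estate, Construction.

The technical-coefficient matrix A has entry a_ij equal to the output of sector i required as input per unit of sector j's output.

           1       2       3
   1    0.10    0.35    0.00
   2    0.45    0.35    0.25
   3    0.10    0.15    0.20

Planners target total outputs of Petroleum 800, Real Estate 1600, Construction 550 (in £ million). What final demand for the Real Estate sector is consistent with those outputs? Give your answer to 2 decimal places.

d_2 = 542.50

I − A =
  [   0.90    -0.35     0.00]
  [  -0.45     0.65    -0.25]
  [  -0.10    -0.15     0.80]
d = (I − A) x:
  d_1 = (+0.90)·800 + (-0.35)·1600 + (+0.00)·550 = 160.00
  d_2 = (-0.45)·800 + (+0.65)·1600 + (-0.25)·550 = 542.50
  d_3 = (-0.10)·800 + (-0.15)·1600 + (+0.80)·550 = 120.00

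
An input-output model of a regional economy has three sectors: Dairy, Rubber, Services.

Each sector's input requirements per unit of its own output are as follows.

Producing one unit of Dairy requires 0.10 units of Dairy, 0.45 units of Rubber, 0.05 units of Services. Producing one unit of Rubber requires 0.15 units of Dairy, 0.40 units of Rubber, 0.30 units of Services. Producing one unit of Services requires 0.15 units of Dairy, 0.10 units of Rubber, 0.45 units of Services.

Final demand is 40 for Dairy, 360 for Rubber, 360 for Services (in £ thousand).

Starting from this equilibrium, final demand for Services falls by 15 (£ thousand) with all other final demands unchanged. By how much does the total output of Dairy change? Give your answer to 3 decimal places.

Δx_D = -7.595

I − A =
  [   0.90    -0.15    -0.15]
  [  -0.45     0.60    -0.10]
  [  -0.05    -0.30     0.55]
Cofactors of I−A, C_ij = (−1)^(i+j)·(minor ij) (rows/columns in the sector order above):
  C_11 = (0.60)(0.55) − (-0.10)(-0.30) = 0.3000
  C_12 = −[(-0.45)(0.55) − (-0.10)(-0.05)] = 0.2525
  C_13 = (-0.45)(-0.30) − (0.60)(-0.05) = 0.1650
  C_21 = −[(-0.15)(0.55) − (-0.15)(-0.30)] = 0.1275
  C_22 = (0.90)(0.55) − (-0.15)(-0.05) = 0.4875
  C_23 = −[(0.90)(-0.30) − (-0.15)(-0.05)] = 0.2775
  C_31 = (-0.15)(-0.10) − (-0.15)(0.60) = 0.1050
  C_32 = −[(0.90)(-0.10) − (-0.15)(-0.45)] = 0.1575
  C_33 = (0.90)(0.60) − (-0.15)(-0.45) = 0.4725
det(I−A) = Σ_j (I−A)_1j·C_1j = (0.90)(0.3000) + (-0.15)(0.2525) + (-0.15)(0.1650) = 0.207375
adj(I−A) = Cᵀ =
  [ 0.3000   0.1275   0.1050]
  [ 0.2525   0.4875   0.1575]
  [ 0.1650   0.2775   0.4725]
(I − A)⁻¹ = adj(I−A) / det(I−A) ≈
  [   1.4467     0.6148     0.5063]
  [   1.2176     2.3508     0.7595]
  [   0.7957     1.3382     2.2785]
Δx = (I − A)⁻¹ Δd with Δd having -15 in the Services component and 0 elsewhere.
So Δx_D = L_DS · (-15), where L_DS = adj(I−A)_DS / det(I−A) = 0.1050 / 0.207375.
Δx_D = 0.1050 × (-15) / 0.207375 = -1.575 / 0.207375 ≈ -7.595.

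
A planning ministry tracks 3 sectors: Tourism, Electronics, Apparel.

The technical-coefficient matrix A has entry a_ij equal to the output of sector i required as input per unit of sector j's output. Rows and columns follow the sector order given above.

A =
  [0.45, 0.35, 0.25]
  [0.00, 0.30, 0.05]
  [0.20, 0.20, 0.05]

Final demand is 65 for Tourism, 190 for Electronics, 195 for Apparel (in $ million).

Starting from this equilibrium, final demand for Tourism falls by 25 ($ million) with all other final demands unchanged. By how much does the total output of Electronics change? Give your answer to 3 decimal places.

Δx_2 = -0.777

I − A =
  [   0.55    -0.35    -0.25]
  [   0.00     0.70    -0.05]
  [  -0.20    -0.20     0.95]
Cofactors of I−A, C_ij = (−1)^(i+j)·(minor ij) (rows/columns in the sector order above):
  C_11 = (0.70)(0.95) − (-0.05)(-0.20) = 0.6550
  C_12 = −[(0.00)(0.95) − (-0.05)(-0.20)] = 0.0100
  C_13 = (0.00)(-0.20) − (0.70)(-0.20) = 0.1400
  C_21 = −[(-0.35)(0.95) − (-0.25)(-0.20)] = 0.3825
  C_22 = (0.55)(0.95) − (-0.25)(-0.20) = 0.4725
  C_23 = −[(0.55)(-0.20) − (-0.35)(-0.20)] = 0.1800
  C_31 = (-0.35)(-0.05) − (-0.25)(0.70) = 0.1925
  C_32 = −[(0.55)(-0.05) − (-0.25)(0.00)] = 0.0275
  C_33 = (0.55)(0.70) − (-0.35)(0.00) = 0.3850
det(I−A) = Σ_j (I−A)_1j·C_1j = (0.55)(0.6550) + (-0.35)(0.0100) + (-0.25)(0.1400) = 0.32175
adj(I−A) = Cᵀ =
  [ 0.6550   0.3825   0.1925]
  [ 0.0100   0.4725   0.0275]
  [ 0.1400   0.1800   0.3850]
(I − A)⁻¹ = adj(I−A) / det(I−A) ≈
  [   2.0357     1.1888     0.5983]
  [   0.0311     1.4685     0.0855]
  [   0.4351     0.5594     1.1966]
Δx = (I − A)⁻¹ Δd with Δd having -25 in the Tourism component and 0 elsewhere.
So Δx_2 = L_21 · (-25), where L_21 = adj(I−A)_21 / det(I−A) = 0.0100 / 0.32175.
Δx_2 = 0.0100 × (-25) / 0.32175 = -0.25 / 0.32175 ≈ -0.777.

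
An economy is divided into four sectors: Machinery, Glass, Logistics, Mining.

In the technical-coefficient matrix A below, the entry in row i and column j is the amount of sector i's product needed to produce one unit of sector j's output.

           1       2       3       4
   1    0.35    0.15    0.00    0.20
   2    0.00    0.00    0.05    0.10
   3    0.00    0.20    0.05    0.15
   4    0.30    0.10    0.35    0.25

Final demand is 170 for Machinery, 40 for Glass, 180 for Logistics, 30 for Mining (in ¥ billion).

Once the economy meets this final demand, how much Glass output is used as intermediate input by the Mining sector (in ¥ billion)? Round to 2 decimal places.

z_24 = 32.46

I − A =
  [   0.65    -0.15     0.00    -0.20]
  [   0.00     1.00    -0.05    -0.10]
  [   0.00    -0.20     0.95    -0.15]
  [  -0.30    -0.10    -0.35     0.75]
Compute the cofactors C_ij = (−1)^(i+j)·(3×3 minor ij) of I−A; the adjugate is their transpose:
adj(I−A) = Cᵀ =
  [ 0.635250   0.132000   0.081875   0.203375]
  [ 0.030750   0.372000   0.044125   0.066625]
  [ 0.051000   0.102000   0.416500   0.110500]
  [ 0.282000   0.150000   0.233000   0.611000]
det(I−A) = Σ_j (I−A)_1j·C_1j = (0.65)(0.635250) + (-0.15)(0.030750) + (0.00)(0.051000) + (-0.20)(0.282000) = 0.3519
(I − A)⁻¹ = adj(I−A) / det(I−A) ≈
  [   1.8052     0.3751     0.2327     0.5779]
  [   0.0874     1.0571     0.1254     0.1893]
  [   0.1449     0.2899     1.1836     0.3140]
  [   0.8014     0.4263     0.6621     1.7363]
First solve x = (I − A)⁻¹ d = adj(I−A)·d / det(I−A); in particular x_4 = (0.282000·170 + 0.150000·40 + 0.233000·180 + 0.611000·30) / 0.3519 = 114.21 / 0.3519 ≈ 324.5524.
Intermediate flow from 2 to 4: z_24 = a_24 · x_4 = 0.10 × 114.21 / 0.3519 = 11.421 / 0.3519 ≈ 32.46.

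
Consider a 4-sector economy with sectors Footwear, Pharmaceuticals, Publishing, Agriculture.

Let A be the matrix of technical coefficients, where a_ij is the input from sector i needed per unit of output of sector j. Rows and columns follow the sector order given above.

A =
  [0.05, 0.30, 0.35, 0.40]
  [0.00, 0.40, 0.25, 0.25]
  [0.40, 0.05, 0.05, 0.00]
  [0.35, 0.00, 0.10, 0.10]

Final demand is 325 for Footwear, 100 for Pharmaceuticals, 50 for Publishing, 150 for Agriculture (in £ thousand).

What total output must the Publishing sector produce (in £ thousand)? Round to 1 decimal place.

x_3 = 495.8

I − A =
  [   0.95    -0.30    -0.35    -0.40]
  [   0.00     0.60    -0.25    -0.25]
  [  -0.40    -0.05     0.95     0.00]
  [  -0.35     0.00    -0.10     0.90]
Compute the cofactors C_ij = (−1)^(i+j)·(3×3 minor ij) of I−A; the adjugate is their transpose:
adj(I−A) = Cᵀ =
  [ 0.500500   0.274250   0.288000   0.298625]
  [ 0.183125   0.537250   0.233125   0.230625]
  [ 0.220375   0.143750   0.402750   0.137875]
  [ 0.219125   0.122625   0.156750   0.415625]
det(I−A) = Σ_j (I−A)_1j·C_1j = (0.95)(0.500500) + (-0.30)(0.183125) + (-0.35)(0.220375) + (-0.40)(0.219125) = 0.25575625
(I − A)⁻¹ = adj(I−A) / det(I−A) ≈
  [   1.9569     1.0723     1.1261     1.1676]
  [   0.7160     2.1006     0.9115     0.9017]
  [   0.8617     0.5621     1.5747     0.5391]
  [   0.8568     0.4795     0.6129     1.6251]
x = (I − A)⁻¹ d = adj(I−A)·d / det(I−A), with det(I−A) = 0.25575625:
  x_1 = (0.500500·325 + 0.274250·100 + 0.288000·50 + 0.298625·150) / 0.25575625 = 249.28125 / 0.25575625 ≈ 974.7
  x_2 = (0.183125·325 + 0.537250·100 + 0.233125·50 + 0.230625·150) / 0.25575625 = 159.490625 / 0.25575625 ≈ 623.6
  x_3 = (0.220375·325 + 0.143750·100 + 0.402750·50 + 0.137875·150) / 0.25575625 = 126.815625 / 0.25575625 ≈ 495.8
  x_4 = (0.219125·325 + 0.122625·100 + 0.156750·50 + 0.415625·150) / 0.25575625 = 153.659375 / 0.25575625 ≈ 600.8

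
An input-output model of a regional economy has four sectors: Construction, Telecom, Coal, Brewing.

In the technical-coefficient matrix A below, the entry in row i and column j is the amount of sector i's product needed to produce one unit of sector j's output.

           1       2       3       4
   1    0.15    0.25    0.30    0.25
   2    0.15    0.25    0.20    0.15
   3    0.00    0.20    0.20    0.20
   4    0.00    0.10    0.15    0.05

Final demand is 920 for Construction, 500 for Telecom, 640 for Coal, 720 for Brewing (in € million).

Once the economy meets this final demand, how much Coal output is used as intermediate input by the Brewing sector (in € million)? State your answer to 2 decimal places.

z_34 = 239.09

I − A =
  [   0.85    -0.25    -0.30    -0.25]
  [  -0.15     0.75    -0.20    -0.15]
  [   0.00    -0.20     0.80    -0.20]
  [   0.00    -0.10    -0.15     0.95]
Compute the cofactors C_ij = (−1)^(i+j)·(3×3 minor ij) of I−A; the adjugate is their transpose:
adj(I−A) = Cᵀ =
  [ 0.4890   0.2730   0.2955   0.2340]
  [ 0.1095   0.6205   0.2290   0.1750]
  [ 0.0315   0.1785   0.5535   0.1530]
  [ 0.0165   0.0935   0.1115   0.4370]
det(I−A) = Σ_j (I−A)_1j·C_1j = (0.85)(0.4890) + (-0.25)(0.1095) + (-0.30)(0.0315) + (-0.25)(0.0165) = 0.3747
(I − A)⁻¹ = adj(I−A) / det(I−A) ≈
  [   1.3050     0.7286     0.7886     0.6245]
  [   0.2922     1.6560     0.6112     0.4670]
  [   0.0841     0.4764     1.4772     0.4083]
  [   0.0440     0.2495     0.2976     1.1663]
First solve x = (I − A)⁻¹ d = adj(I−A)·d / det(I−A); in particular x_4 = (0.0165·920 + 0.0935·500 + 0.1115·640 + 0.4370·720) / 0.3747 = 447.93 / 0.3747 ≈ 1195.4363.
Intermediate flow from 3 to 4: z_34 = a_34 · x_4 = 0.20 × 447.93 / 0.3747 = 89.586 / 0.3747 ≈ 239.09.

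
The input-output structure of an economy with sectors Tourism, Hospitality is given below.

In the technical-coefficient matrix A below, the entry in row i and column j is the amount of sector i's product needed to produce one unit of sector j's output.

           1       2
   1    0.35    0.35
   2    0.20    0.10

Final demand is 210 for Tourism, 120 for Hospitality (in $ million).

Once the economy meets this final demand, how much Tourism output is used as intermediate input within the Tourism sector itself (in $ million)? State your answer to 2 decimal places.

z_11 = 156.99

I − A =
  [   0.65    -0.35]
  [  -0.20     0.90]
det(I−A) = (0.65)(0.90) − (-0.35)(-0.20) = 0.5150
adj(I−A) = [[0.90, 0.35], [0.20, 0.65]]
(I − A)⁻¹ = adj(I−A) / det(I−A) ≈
  [   1.7476     0.6796]
  [   0.3883     1.2621]
First solve x = (I − A)⁻¹ d = adj(I−A)·d / det(I−A); in particular x_1 = (0.90·210 + 0.35·120) / 0.5150 = 231.00 / 0.5150 ≈ 448.5437.
Intermediate flow from 1 to 1: z_11 = a_11 · x_1 = 0.35 × 231.00 / 0.5150 = 80.85 / 0.5150 ≈ 156.99.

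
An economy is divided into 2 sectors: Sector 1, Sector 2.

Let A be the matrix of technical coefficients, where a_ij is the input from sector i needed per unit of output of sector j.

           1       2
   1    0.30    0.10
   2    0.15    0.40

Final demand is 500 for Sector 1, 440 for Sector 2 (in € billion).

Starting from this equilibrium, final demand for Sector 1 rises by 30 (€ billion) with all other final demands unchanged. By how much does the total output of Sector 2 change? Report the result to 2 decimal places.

Δx_2 = 11.11

I − A =
  [   0.70    -0.10]
  [  -0.15     0.60]
det(I−A) = (0.70)(0.60) − (-0.10)(-0.15) = 0.4050
adj(I−A) = [[0.60, 0.10], [0.15, 0.70]]
(I − A)⁻¹ = adj(I−A) / det(I−A) ≈
  [   1.4815     0.2469]
  [   0.3704     1.7284]
Δx = (I − A)⁻¹ Δd with Δd having +30 in the Sector 1 component and 0 elsewhere.
So Δx_2 = L_21 · (+30), where L_21 = adj(I−A)_21 / det(I−A) = 0.15 / 0.4050.
Δx_2 = 0.15 × (+30) / 0.4050 = 4.50 / 0.4050 ≈ 11.11.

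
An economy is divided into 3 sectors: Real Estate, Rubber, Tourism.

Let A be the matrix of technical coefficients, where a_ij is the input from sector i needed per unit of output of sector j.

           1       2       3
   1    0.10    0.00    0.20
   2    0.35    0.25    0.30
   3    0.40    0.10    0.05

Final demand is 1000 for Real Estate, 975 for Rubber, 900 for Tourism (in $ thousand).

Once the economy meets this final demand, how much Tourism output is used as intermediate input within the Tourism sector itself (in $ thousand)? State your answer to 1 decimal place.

I − A =
  [   0.90     0.00    -0.20]
  [  -0.35     0.75    -0.30]
  [  -0.40    -0.10     0.95]
Cofactors of I−A, C_ij = (−1)^(i+j)·(minor ij) (rows/columns in the sector order above):
  C_11 = (0.75)(0.95) − (-0.30)(-0.10) = 0.6825
  C_12 = −[(-0.35)(0.95) − (-0.30)(-0.40)] = 0.4525
  C_13 = (-0.35)(-0.10) − (0.75)(-0.40) = 0.3350
  C_21 = −[(0.00)(0.95) − (-0.20)(-0.10)] = 0.0200
  C_22 = (0.90)(0.95) − (-0.20)(-0.40) = 0.7750
  C_23 = −[(0.90)(-0.10) − (0.00)(-0.40)] = 0.0900
  C_31 = (0.00)(-0.30) − (-0.20)(0.75) = 0.1500
  C_32 = −[(0.90)(-0.30) − (-0.20)(-0.35)] = 0.3400
  C_33 = (0.90)(0.75) − (0.00)(-0.35) = 0.6750
det(I−A) = Σ_j (I−A)_1j·C_1j = (0.90)(0.6825) + (0.00)(0.4525) + (-0.20)(0.3350) = 0.54725
adj(I−A) = Cᵀ =
  [ 0.6825   0.0200   0.1500]
  [ 0.4525   0.7750   0.3400]
  [ 0.3350   0.0900   0.6750]
(I − A)⁻¹ = adj(I−A) / det(I−A) ≈
  [   1.2471     0.0365     0.2741]
  [   0.8269     1.4162     0.6213]
  [   0.6122     0.1645     1.2334]
First solve x = (I − A)⁻¹ d = adj(I−A)·d / det(I−A); in particular x_3 = (0.3350·1000 + 0.0900·975 + 0.6750·900) / 0.54725 = 1030.25 / 0.54725 ≈ 1882.595.
Intermediate flow from 3 to 3: z_33 = a_33 · x_3 = 0.05 × 1030.25 / 0.54725 = 51.5125 / 0.54725 ≈ 94.1.

z_33 = 94.1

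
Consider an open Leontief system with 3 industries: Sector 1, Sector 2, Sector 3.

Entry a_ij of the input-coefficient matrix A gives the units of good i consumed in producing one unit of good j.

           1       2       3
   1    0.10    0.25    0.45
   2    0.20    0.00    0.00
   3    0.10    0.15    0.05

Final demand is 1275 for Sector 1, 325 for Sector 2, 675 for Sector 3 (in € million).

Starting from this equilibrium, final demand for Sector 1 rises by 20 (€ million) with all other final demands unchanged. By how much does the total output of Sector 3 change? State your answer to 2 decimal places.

Δx_3 = 3.47

I − A =
  [   0.90    -0.25    -0.45]
  [  -0.20     1.00     0.00]
  [  -0.10    -0.15     0.95]
Cofactors of I−A, C_ij = (−1)^(i+j)·(minor ij) (rows/columns in the sector order above):
  C_11 = (1.00)(0.95) − (0.00)(-0.15) = 0.9500
  C_12 = −[(-0.20)(0.95) − (0.00)(-0.10)] = 0.1900
  C_13 = (-0.20)(-0.15) − (1.00)(-0.10) = 0.1300
  C_21 = −[(-0.25)(0.95) − (-0.45)(-0.15)] = 0.3050
  C_22 = (0.90)(0.95) − (-0.45)(-0.10) = 0.8100
  C_23 = −[(0.90)(-0.15) − (-0.25)(-0.10)] = 0.1600
  C_31 = (-0.25)(0.00) − (-0.45)(1.00) = 0.4500
  C_32 = −[(0.90)(0.00) − (-0.45)(-0.20)] = 0.0900
  C_33 = (0.90)(1.00) − (-0.25)(-0.20) = 0.8500
det(I−A) = Σ_j (I−A)_1j·C_1j = (0.90)(0.9500) + (-0.25)(0.1900) + (-0.45)(0.1300) = 0.7490
adj(I−A) = Cᵀ =
  [ 0.9500   0.3050   0.4500]
  [ 0.1900   0.8100   0.0900]
  [ 0.1300   0.1600   0.8500]
(I − A)⁻¹ = adj(I−A) / det(I−A) ≈
  [   1.2684     0.4072     0.6008]
  [   0.2537     1.0814     0.1202]
  [   0.1736     0.2136     1.1348]
Δx = (I − A)⁻¹ Δd with Δd having +20 in the Sector 1 component and 0 elsewhere.
So Δx_3 = L_31 · (+20), where L_31 = adj(I−A)_31 / det(I−A) = 0.1300 / 0.7490.
Δx_3 = 0.1300 × (+20) / 0.7490 = 2.60 / 0.7490 ≈ 3.47.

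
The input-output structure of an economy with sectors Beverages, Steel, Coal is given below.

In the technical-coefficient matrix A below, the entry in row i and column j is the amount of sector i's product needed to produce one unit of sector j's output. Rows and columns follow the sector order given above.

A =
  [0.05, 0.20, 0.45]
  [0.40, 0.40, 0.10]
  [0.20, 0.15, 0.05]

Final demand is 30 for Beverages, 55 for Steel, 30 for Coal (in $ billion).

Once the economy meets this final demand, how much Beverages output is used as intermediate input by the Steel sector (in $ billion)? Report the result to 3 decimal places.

I − A =
  [   0.95    -0.20    -0.45]
  [  -0.40     0.60    -0.10]
  [  -0.20    -0.15     0.95]
Cofactors of I−A, C_ij = (−1)^(i+j)·(minor ij) (rows/columns in the sector order above):
  C_11 = (0.60)(0.95) − (-0.10)(-0.15) = 0.5550
  C_12 = −[(-0.40)(0.95) − (-0.10)(-0.20)] = 0.4000
  C_13 = (-0.40)(-0.15) − (0.60)(-0.20) = 0.1800
  C_21 = −[(-0.20)(0.95) − (-0.45)(-0.15)] = 0.2575
  C_22 = (0.95)(0.95) − (-0.45)(-0.20) = 0.8125
  C_23 = −[(0.95)(-0.15) − (-0.20)(-0.20)] = 0.1825
  C_31 = (-0.20)(-0.10) − (-0.45)(0.60) = 0.2900
  C_32 = −[(0.95)(-0.10) − (-0.45)(-0.40)] = 0.2750
  C_33 = (0.95)(0.60) − (-0.20)(-0.40) = 0.4900
det(I−A) = Σ_j (I−A)_1j·C_1j = (0.95)(0.5550) + (-0.20)(0.4000) + (-0.45)(0.1800) = 0.36625
adj(I−A) = Cᵀ =
  [ 0.5550   0.2575   0.2900]
  [ 0.4000   0.8125   0.2750]
  [ 0.1800   0.1825   0.4900]
(I − A)⁻¹ = adj(I−A) / det(I−A) ≈
  [   1.5154     0.7031     0.7918]
  [   1.0922     2.2184     0.7509]
  [   0.4915     0.4983     1.3379]
First solve x = (I − A)⁻¹ d = adj(I−A)·d / det(I−A); in particular x_S = (0.4000·30 + 0.8125·55 + 0.2750·30) / 0.36625 = 64.9375 / 0.36625 ≈ 177.30375.
Intermediate flow from B to S: z_BS = a_BS · x_S = 0.20 × 64.9375 / 0.36625 = 12.9875 / 0.36625 ≈ 35.461.

z_BS = 35.461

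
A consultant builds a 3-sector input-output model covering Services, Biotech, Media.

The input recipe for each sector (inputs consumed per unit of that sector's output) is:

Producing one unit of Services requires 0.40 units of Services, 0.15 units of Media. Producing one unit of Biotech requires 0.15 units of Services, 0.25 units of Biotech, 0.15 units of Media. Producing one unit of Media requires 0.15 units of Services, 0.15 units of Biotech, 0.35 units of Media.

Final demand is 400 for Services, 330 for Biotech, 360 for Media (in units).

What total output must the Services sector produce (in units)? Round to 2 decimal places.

x_1 = 1059.71

I − A =
  [   0.60    -0.15    -0.15]
  [   0.00     0.75    -0.15]
  [  -0.15    -0.15     0.65]
Cofactors of I−A, C_ij = (−1)^(i+j)·(minor ij) (rows/columns in the sector order above):
  C_11 = (0.75)(0.65) − (-0.15)(-0.15) = 0.4650
  C_12 = −[(0.00)(0.65) − (-0.15)(-0.15)] = 0.0225
  C_13 = (0.00)(-0.15) − (0.75)(-0.15) = 0.1125
  C_21 = −[(-0.15)(0.65) − (-0.15)(-0.15)] = 0.1200
  C_22 = (0.60)(0.65) − (-0.15)(-0.15) = 0.3675
  C_23 = −[(0.60)(-0.15) − (-0.15)(-0.15)] = 0.1125
  C_31 = (-0.15)(-0.15) − (-0.15)(0.75) = 0.1350
  C_32 = −[(0.60)(-0.15) − (-0.15)(0.00)] = 0.0900
  C_33 = (0.60)(0.75) − (-0.15)(0.00) = 0.4500
det(I−A) = Σ_j (I−A)_1j·C_1j = (0.60)(0.4650) + (-0.15)(0.0225) + (-0.15)(0.1125) = 0.25875
adj(I−A) = Cᵀ =
  [ 0.4650   0.1200   0.1350]
  [ 0.0225   0.3675   0.0900]
  [ 0.1125   0.1125   0.4500]
(I − A)⁻¹ = adj(I−A) / det(I−A) ≈
  [   1.7971     0.4638     0.5217]
  [   0.0870     1.4203     0.3478]
  [   0.4348     0.4348     1.7391]
x = (I − A)⁻¹ d = adj(I−A)·d / det(I−A), with det(I−A) = 0.25875:
  x_1 = (0.4650·400 + 0.1200·330 + 0.1350·360) / 0.25875 = 274.20 / 0.25875 ≈ 1059.71
  x_2 = (0.0225·400 + 0.3675·330 + 0.0900·360) / 0.25875 = 162.675 / 0.25875 ≈ 628.70
  x_3 = (0.1125·400 + 0.1125·330 + 0.4500·360) / 0.25875 = 244.125 / 0.25875 ≈ 943.48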